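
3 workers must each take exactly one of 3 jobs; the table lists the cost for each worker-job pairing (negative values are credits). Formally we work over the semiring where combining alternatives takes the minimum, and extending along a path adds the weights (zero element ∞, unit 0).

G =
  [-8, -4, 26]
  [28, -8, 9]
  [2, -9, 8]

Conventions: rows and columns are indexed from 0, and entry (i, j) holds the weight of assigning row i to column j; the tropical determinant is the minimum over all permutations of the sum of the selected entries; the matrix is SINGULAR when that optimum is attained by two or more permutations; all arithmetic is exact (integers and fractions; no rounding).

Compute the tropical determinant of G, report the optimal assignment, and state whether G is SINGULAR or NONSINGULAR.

σ = (0, 1, 2): (-8) + (-8) + 8 = -8
σ = (0, 2, 1): (-8) + 9 + (-9) = -8
σ = (1, 0, 2): (-4) + 28 + 8 = 32
σ = (1, 2, 0): (-4) + 9 + 2 = 7
σ = (2, 0, 1): 26 + 28 + (-9) = 45
σ = (2, 1, 0): 26 + (-8) + 2 = 20
Optimal value attained by: σ = (0, 1, 2).
Answer: det⊕(G) = -8; verdict: SINGULAR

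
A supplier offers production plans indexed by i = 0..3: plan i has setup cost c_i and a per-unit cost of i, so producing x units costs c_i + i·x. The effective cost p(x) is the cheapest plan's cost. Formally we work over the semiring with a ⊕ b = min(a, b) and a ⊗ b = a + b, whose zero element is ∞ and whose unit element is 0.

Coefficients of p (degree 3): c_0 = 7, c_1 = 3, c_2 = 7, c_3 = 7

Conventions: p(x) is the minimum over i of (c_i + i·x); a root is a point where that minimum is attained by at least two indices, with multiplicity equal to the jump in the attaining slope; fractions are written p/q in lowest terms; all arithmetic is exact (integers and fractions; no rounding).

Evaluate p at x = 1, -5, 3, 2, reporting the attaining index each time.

p(1) = min(7+0·1=7, 3+1·1=4, 7+2·1=9, 7+3·1=10) = 4 (attained by i=1)
p(-5) = min(7+0·(-5)=7, 3+1·(-5)=-2, 7+2·(-5)=-3, 7+3·(-5)=-8) = -8 (attained by i=3)
p(3) = min(7+0·3=7, 3+1·3=6, 7+2·3=13, 7+3·3=16) = 6 (attained by i=1)
p(2) = min(7+0·2=7, 3+1·2=5, 7+2·2=11, 7+3·2=13) = 5 (attained by i=1)
Answer: p(1) = 4; p(-5) = -8; p(3) = 6; p(2) = 5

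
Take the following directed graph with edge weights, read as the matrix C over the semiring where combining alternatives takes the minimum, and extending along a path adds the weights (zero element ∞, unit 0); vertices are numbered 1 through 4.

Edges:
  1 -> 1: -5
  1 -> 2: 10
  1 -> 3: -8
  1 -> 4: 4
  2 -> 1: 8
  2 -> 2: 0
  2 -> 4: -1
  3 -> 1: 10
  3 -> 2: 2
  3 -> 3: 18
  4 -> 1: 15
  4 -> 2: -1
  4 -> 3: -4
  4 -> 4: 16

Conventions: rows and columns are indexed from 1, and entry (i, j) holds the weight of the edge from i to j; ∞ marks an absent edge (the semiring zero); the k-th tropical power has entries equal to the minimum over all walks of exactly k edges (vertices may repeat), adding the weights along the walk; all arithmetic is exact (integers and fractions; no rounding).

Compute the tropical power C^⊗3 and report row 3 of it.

C^⊗2:
  [-10, -6, -13, -1]
  [3, -2, -5, -1]
  [5, 2, 2, 1]
  [6, -2, 7, -2]
C^⊗3:
  [-15, -11, -18, -7]
  [-2, -3, -5, -3]
  [0, 0, -3, 1]
  [1, -3, -6, -3]
Answer: row 3 of C^⊗3 = [0, 0, -3, 1]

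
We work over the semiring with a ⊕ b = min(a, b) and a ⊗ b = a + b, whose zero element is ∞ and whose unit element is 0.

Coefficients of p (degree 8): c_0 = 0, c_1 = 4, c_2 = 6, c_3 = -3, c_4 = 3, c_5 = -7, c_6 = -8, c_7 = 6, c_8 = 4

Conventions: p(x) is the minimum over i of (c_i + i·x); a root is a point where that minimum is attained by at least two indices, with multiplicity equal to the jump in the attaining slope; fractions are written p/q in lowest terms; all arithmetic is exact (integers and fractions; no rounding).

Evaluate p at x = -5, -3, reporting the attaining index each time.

p(-5) = min(0+0·(-5)=0, 4+1·(-5)=-1, 6+2·(-5)=-4, -3+3·(-5)=-18, 3+4·(-5)=-17, -7+5·(-5)=-32, -8+6·(-5)=-38, 6+7·(-5)=-29, 4+8·(-5)=-36) = -38 (attained by i=6)
p(-3) = min(0+0·(-3)=0, 4+1·(-3)=1, 6+2·(-3)=0, -3+3·(-3)=-12, 3+4·(-3)=-9, -7+5·(-3)=-22, -8+6·(-3)=-26, 6+7·(-3)=-15, 4+8·(-3)=-20) = -26 (attained by i=6)
Answer: p(-5) = -38; p(-3) = -26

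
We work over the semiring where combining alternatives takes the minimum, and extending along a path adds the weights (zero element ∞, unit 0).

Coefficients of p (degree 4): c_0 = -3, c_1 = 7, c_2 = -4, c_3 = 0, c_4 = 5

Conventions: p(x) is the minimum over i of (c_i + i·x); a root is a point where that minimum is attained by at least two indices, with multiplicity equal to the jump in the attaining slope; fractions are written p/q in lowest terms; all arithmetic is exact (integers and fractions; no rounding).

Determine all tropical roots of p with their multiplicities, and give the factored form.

hull edge (i=0, c=-3) to (i=2, c=-4): slope -1/2, span 2
hull edge (i=2, c=-4) to (i=3, c=0): slope 4, span 1
hull edge (i=3, c=0) to (i=4, c=5): slope 5, span 1
Factored form: p(x) = 5 ⊗ (x ⊕ (-5)) ⊗ (x ⊕ (-4)) ⊗ (x ⊕ 1/2) ⊗ (x ⊕ 1/2)
Answer: roots = -5 (mult 1), -4 (mult 1), 1/2 (mult 2)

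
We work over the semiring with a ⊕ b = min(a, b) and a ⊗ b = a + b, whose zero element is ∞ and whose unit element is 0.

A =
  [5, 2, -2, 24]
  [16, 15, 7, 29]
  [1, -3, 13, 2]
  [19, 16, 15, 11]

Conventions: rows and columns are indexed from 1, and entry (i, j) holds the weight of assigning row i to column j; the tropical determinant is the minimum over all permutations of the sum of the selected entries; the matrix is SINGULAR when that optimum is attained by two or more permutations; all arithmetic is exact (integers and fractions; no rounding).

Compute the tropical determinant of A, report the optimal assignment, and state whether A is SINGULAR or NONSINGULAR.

σ = (1, 2, 3, 4): 5 + 15 + 13 + 11 = 44
σ = (1, 2, 4, 3): 5 + 15 + 2 + 15 = 37
σ = (1, 3, 2, 4): 5 + 7 + (-3) + 11 = 20
σ = (1, 3, 4, 2): 5 + 7 + 2 + 16 = 30
σ = (1, 4, 2, 3): 5 + 29 + (-3) + 15 = 46
σ = (1, 4, 3, 2): 5 + 29 + 13 + 16 = 63
σ = (2, 1, 3, 4): 2 + 16 + 13 + 11 = 42
σ = (2, 1, 4, 3): 2 + 16 + 2 + 15 = 35
σ = (2, 3, 1, 4): 2 + 7 + 1 + 11 = 21
σ = (2, 3, 4, 1): 2 + 7 + 2 + 19 = 30
σ = (2, 4, 1, 3): 2 + 29 + 1 + 15 = 47
σ = (2, 4, 3, 1): 2 + 29 + 13 + 19 = 63
σ = (3, 1, 2, 4): (-2) + 16 + (-3) + 11 = 22
σ = (3, 1, 4, 2): (-2) + 16 + 2 + 16 = 32
σ = (3, 2, 1, 4): (-2) + 15 + 1 + 11 = 25
σ = (3, 2, 4, 1): (-2) + 15 + 2 + 19 = 34
σ = (3, 4, 1, 2): (-2) + 29 + 1 + 16 = 44
σ = (3, 4, 2, 1): (-2) + 29 + (-3) + 19 = 43
σ = (4, 1, 2, 3): 24 + 16 + (-3) + 15 = 52
σ = (4, 1, 3, 2): 24 + 16 + 13 + 16 = 69
σ = (4, 2, 1, 3): 24 + 15 + 1 + 15 = 55
σ = (4, 2, 3, 1): 24 + 15 + 13 + 19 = 71
σ = (4, 3, 1, 2): 24 + 7 + 1 + 16 = 48
σ = (4, 3, 2, 1): 24 + 7 + (-3) + 19 = 47
Optimal value attained by: σ = (1, 3, 2, 4).
Answer: det⊕(A) = 20; verdict: NONSINGULAR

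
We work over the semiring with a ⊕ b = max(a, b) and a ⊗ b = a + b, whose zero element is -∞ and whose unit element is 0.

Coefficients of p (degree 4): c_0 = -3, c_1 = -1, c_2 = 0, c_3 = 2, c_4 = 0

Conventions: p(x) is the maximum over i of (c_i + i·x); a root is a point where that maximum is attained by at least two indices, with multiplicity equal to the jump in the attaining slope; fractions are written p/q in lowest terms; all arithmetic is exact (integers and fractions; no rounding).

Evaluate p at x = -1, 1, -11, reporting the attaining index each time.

p(-1) = max(-3+0·(-1)=-3, -1+1·(-1)=-2, 0+2·(-1)=-2, 2+3·(-1)=-1, 0+4·(-1)=-4) = -1 (attained by i=3)
p(1) = max(-3+0·1=-3, -1+1·1=0, 0+2·1=2, 2+3·1=5, 0+4·1=4) = 5 (attained by i=3)
p(-11) = max(-3+0·(-11)=-3, -1+1·(-11)=-12, 0+2·(-11)=-22, 2+3·(-11)=-31, 0+4·(-11)=-44) = -3 (attained by i=0)
Answer: p(-1) = -1; p(1) = 5; p(-11) = -3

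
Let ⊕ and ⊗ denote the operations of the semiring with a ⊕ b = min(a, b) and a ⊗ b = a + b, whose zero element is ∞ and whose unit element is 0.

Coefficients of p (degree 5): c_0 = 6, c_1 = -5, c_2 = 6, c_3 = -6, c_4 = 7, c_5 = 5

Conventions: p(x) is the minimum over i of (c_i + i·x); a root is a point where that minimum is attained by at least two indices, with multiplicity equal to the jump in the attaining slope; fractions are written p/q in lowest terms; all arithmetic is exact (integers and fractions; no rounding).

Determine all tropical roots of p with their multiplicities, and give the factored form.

hull edge (i=0, c=6) to (i=1, c=-5): slope -11, span 1
hull edge (i=1, c=-5) to (i=3, c=-6): slope -1/2, span 2
hull edge (i=3, c=-6) to (i=5, c=5): slope 11/2, span 2
Factored form: p(x) = 5 ⊗ (x ⊕ (-11/2)) ⊗ (x ⊕ (-11/2)) ⊗ (x ⊕ 1/2) ⊗ (x ⊕ 1/2) ⊗ (x ⊕ 11)
Answer: roots = -11/2 (mult 2), 1/2 (mult 2), 11 (mult 1)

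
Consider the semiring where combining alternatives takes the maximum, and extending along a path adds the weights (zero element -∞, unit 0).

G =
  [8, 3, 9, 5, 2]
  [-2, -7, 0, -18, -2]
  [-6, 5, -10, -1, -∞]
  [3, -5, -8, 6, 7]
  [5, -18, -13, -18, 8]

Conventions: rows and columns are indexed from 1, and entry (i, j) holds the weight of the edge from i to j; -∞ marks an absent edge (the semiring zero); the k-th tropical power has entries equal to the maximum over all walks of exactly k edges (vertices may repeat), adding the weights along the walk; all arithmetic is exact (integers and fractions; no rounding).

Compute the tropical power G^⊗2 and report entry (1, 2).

G^⊗2:
  [16, 14, 17, 13, 12]
  [6, 5, 7, 3, 6]
  [3, -2, 5, 5, 6]
  [12, 6, 12, 12, 15]
  [13, 8, 14, 10, 16]
Key observation: the optimum is the walk 1->3->2, with weight 9 + 5 = 14.
Optimal value attained by: walk 1->3->2.
Answer: (G^⊗2)[1][2] = 14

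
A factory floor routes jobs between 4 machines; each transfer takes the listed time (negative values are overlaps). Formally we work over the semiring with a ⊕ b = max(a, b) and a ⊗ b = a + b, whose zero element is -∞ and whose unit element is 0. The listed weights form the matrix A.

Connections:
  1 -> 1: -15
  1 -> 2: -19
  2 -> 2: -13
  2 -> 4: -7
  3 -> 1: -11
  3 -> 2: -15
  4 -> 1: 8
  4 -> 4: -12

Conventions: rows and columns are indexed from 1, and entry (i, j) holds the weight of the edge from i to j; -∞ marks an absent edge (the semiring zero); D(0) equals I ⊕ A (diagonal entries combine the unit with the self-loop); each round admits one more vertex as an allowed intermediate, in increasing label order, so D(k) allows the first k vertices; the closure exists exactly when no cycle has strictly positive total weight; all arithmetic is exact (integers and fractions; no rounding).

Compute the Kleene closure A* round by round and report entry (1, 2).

D(0):
  [0, -19, -∞, -∞]
  [-∞, 0, -∞, -7]
  [-11, -15, 0, -∞]
  [8, -∞, -∞, 0]
D(1):
  [0, -19, -∞, -∞]
  [-∞, 0, -∞, -7]
  [-11, -15, 0, -∞]
  [8, -11, -∞, 0]
D(2):
  [0, -19, -∞, -26]
  [-∞, 0, -∞, -7]
  [-11, -15, 0, -22]
  [8, -11, -∞, 0]
D(3):
  [0, -19, -∞, -26]
  [-∞, 0, -∞, -7]
  [-11, -15, 0, -22]
  [8, -11, -∞, 0]
D(4):
  [0, -19, -∞, -26]
  [1, 0, -∞, -7]
  [-11, -15, 0, -22]
  [8, -11, -∞, 0]
Answer: A*[1][2] = -19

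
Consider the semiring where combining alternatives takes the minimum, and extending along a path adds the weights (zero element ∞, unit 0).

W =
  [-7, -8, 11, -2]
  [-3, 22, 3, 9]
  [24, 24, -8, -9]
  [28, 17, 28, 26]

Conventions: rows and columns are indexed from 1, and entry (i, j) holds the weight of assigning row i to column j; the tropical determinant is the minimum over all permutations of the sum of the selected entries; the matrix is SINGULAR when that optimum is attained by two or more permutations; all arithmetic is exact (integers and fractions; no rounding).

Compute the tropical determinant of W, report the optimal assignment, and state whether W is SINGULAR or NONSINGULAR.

σ = (1, 2, 3, 4): (-7) + 22 + (-8) + 26 = 33
σ = (1, 2, 4, 3): (-7) + 22 + (-9) + 28 = 34
σ = (1, 3, 2, 4): (-7) + 3 + 24 + 26 = 46
σ = (1, 3, 4, 2): (-7) + 3 + (-9) + 17 = 4
σ = (1, 4, 2, 3): (-7) + 9 + 24 + 28 = 54
σ = (1, 4, 3, 2): (-7) + 9 + (-8) + 17 = 11
σ = (2, 1, 3, 4): (-8) + (-3) + (-8) + 26 = 7
σ = (2, 1, 4, 3): (-8) + (-3) + (-9) + 28 = 8
σ = (2, 3, 1, 4): (-8) + 3 + 24 + 26 = 45
σ = (2, 3, 4, 1): (-8) + 3 + (-9) + 28 = 14
σ = (2, 4, 1, 3): (-8) + 9 + 24 + 28 = 53
σ = (2, 4, 3, 1): (-8) + 9 + (-8) + 28 = 21
σ = (3, 1, 2, 4): 11 + (-3) + 24 + 26 = 58
σ = (3, 1, 4, 2): 11 + (-3) + (-9) + 17 = 16
σ = (3, 2, 1, 4): 11 + 22 + 24 + 26 = 83
σ = (3, 2, 4, 1): 11 + 22 + (-9) + 28 = 52
σ = (3, 4, 1, 2): 11 + 9 + 24 + 17 = 61
σ = (3, 4, 2, 1): 11 + 9 + 24 + 28 = 72
σ = (4, 1, 2, 3): (-2) + (-3) + 24 + 28 = 47
σ = (4, 1, 3, 2): (-2) + (-3) + (-8) + 17 = 4
σ = (4, 2, 1, 3): (-2) + 22 + 24 + 28 = 72
σ = (4, 2, 3, 1): (-2) + 22 + (-8) + 28 = 40
σ = (4, 3, 1, 2): (-2) + 3 + 24 + 17 = 42
σ = (4, 3, 2, 1): (-2) + 3 + 24 + 28 = 53
Optimal value attained by: σ = (1, 3, 4, 2).
Answer: det⊕(W) = 4; verdict: SINGULAR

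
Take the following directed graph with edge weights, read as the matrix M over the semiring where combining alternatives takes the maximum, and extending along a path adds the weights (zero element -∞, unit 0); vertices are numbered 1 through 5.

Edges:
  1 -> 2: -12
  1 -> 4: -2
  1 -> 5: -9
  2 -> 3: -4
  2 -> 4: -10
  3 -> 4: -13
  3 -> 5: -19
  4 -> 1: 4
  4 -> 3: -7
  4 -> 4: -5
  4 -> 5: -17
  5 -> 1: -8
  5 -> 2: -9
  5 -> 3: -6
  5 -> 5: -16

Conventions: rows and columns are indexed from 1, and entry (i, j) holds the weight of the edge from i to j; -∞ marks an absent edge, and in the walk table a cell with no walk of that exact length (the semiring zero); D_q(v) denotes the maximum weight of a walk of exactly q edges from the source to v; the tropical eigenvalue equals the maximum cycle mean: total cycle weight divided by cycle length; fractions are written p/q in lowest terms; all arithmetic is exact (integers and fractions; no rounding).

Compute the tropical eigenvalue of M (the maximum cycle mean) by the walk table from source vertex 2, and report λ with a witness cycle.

q=0: [-∞, 0, -∞, -∞, -∞]
q=1: [-∞, -∞, -4, -10, -∞]
q=2: [-6, -∞, -17, -15, -23]
q=3: [-11, -18, -22, -8, -15]
q=4: [-4, -23, -15, -13, -20]
q=5: [-9, -16, -20, -6, -13]
Optimal cycle mean attained by: cycle 1->4->1, total (-2) + 4, length 2.
Answer: λ = 1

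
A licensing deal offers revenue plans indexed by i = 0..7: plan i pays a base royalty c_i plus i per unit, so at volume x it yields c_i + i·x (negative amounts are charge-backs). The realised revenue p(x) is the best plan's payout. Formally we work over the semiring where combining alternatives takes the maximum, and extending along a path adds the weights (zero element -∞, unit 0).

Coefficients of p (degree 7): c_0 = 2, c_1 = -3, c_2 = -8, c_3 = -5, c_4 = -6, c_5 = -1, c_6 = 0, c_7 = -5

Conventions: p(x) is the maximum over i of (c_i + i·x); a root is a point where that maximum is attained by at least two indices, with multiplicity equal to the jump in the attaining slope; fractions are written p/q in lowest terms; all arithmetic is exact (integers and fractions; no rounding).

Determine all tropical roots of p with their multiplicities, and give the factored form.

hull edge (i=0, c=2) to (i=6, c=0): slope -1/3, span 6
hull edge (i=6, c=0) to (i=7, c=-5): slope -5, span 1
Factored form: p(x) = -5 ⊗ (x ⊕ 1/3) ⊗ (x ⊕ 1/3) ⊗ (x ⊕ 1/3) ⊗ (x ⊕ 1/3) ⊗ (x ⊕ 1/3) ⊗ (x ⊕ 1/3) ⊗ (x ⊕ 5)
Answer: roots = 1/3 (mult 6), 5 (mult 1)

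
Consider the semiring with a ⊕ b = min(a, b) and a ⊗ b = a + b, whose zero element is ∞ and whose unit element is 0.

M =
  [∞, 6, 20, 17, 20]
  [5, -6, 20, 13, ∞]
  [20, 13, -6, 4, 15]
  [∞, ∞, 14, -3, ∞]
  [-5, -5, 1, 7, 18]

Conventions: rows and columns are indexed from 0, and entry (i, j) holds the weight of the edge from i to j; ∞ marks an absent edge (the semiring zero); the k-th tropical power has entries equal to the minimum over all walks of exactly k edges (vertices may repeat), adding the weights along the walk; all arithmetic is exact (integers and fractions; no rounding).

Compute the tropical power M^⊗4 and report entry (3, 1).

M^⊗2:
  [11, 0, 14, 14, 35]
  [-1, -12, 14, 7, 25]
  [10, 7, -12, -2, 9]
  [34, 27, 8, -6, 29]
  [0, -11, -5, 4, 15]
M^⊗3:
  [5, -6, 8, 11, 29]
  [-7, -18, 8, 1, 19]
  [4, 1, -18, -8, 3]
  [24, 21, 2, -9, 23]
  [-6, -17, -11, -1, 10]
M^⊗4:
  [-1, -12, 2, 7, 23]
  [-13, -24, 2, -5, 13]
  [-2, -5, -24, -14, -3]
  [18, 15, -4, -12, 17]
  [-12, -23, -17, -7, 4]
Key observation: the optimum is the walk 3->2->1->1->1, with weight 14 + 13 + (-6) + (-6) = 15.
Optimal value attained by: walk 3->2->1->1->1.
Answer: (M^⊗4)[3][1] = 15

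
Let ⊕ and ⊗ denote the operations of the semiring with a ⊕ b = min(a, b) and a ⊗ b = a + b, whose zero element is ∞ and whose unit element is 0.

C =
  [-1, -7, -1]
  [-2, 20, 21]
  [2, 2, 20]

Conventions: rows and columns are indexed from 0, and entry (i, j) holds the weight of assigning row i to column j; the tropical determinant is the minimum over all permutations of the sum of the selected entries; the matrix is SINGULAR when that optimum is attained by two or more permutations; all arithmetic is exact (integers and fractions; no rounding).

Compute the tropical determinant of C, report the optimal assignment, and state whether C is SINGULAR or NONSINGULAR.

σ = (0, 1, 2): (-1) + 20 + 20 = 39
σ = (0, 2, 1): (-1) + 21 + 2 = 22
σ = (1, 0, 2): (-7) + (-2) + 20 = 11
σ = (1, 2, 0): (-7) + 21 + 2 = 16
σ = (2, 0, 1): (-1) + (-2) + 2 = -1
σ = (2, 1, 0): (-1) + 20 + 2 = 21
Optimal value attained by: σ = (2, 0, 1).
Answer: det⊕(C) = -1; verdict: NONSINGULAR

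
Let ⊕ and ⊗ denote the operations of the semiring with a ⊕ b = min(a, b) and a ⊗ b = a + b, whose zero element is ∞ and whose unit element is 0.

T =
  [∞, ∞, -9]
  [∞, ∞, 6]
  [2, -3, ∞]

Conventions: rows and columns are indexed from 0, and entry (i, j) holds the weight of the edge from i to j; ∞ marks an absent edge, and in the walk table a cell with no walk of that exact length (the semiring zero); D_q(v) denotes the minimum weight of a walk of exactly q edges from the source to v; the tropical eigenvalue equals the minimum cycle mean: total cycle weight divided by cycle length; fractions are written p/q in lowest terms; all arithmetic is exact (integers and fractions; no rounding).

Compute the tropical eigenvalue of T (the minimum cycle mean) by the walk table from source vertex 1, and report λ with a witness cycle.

q=0: [∞, 0, ∞]
q=1: [∞, ∞, 6]
q=2: [8, 3, ∞]
q=3: [∞, ∞, -1]
Optimal cycle mean attained by: cycle 0->2->0, total (-9) + 2, length 2.
Answer: λ = -7/2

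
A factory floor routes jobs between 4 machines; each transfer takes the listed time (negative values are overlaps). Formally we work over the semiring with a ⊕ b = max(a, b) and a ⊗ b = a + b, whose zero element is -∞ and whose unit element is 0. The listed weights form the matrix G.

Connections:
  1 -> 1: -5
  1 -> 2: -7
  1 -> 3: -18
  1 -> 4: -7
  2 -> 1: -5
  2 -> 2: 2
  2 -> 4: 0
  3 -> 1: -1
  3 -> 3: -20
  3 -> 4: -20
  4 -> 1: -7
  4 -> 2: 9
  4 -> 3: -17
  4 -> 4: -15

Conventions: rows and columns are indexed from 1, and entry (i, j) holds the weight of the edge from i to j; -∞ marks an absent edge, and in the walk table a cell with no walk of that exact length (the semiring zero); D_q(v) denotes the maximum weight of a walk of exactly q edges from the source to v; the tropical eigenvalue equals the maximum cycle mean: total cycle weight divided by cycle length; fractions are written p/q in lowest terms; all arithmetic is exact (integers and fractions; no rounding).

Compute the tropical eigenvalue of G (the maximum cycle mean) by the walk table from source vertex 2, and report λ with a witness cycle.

q=0: [-∞, 0, -∞, -∞]
q=1: [-5, 2, -∞, 0]
q=2: [-3, 9, -17, 2]
q=3: [4, 11, -15, 9]
q=4: [6, 18, -8, 11]
Optimal cycle mean attained by: cycle 2->4->2, total 0 + 9, length 2.
Answer: λ = 9/2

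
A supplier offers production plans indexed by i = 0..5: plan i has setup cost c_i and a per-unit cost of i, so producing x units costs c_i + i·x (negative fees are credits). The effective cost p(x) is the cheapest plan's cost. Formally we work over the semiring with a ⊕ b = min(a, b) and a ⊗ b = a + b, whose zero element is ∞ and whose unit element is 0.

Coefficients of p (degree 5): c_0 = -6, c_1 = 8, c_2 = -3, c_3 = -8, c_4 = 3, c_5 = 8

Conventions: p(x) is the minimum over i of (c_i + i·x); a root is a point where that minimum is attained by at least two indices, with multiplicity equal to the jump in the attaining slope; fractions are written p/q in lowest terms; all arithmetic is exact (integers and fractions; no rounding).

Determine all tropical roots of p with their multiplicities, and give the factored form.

hull edge (i=0, c=-6) to (i=3, c=-8): slope -2/3, span 3
hull edge (i=3, c=-8) to (i=5, c=8): slope 8, span 2
Factored form: p(x) = 8 ⊗ (x ⊕ (-8)) ⊗ (x ⊕ (-8)) ⊗ (x ⊕ 2/3) ⊗ (x ⊕ 2/3) ⊗ (x ⊕ 2/3)
Answer: roots = -8 (mult 2), 2/3 (mult 3)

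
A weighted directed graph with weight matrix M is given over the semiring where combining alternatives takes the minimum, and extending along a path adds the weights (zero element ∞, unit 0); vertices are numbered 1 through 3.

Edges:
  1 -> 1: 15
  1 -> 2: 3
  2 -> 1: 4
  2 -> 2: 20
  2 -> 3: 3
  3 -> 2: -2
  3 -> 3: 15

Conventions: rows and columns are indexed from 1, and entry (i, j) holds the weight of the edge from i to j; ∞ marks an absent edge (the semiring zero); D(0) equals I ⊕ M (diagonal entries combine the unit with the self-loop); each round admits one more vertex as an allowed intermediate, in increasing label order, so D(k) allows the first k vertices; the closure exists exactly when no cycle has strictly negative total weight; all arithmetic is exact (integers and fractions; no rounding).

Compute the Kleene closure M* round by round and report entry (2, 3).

D(0):
  [0, 3, ∞]
  [4, 0, 3]
  [∞, -2, 0]
D(1):
  [0, 3, ∞]
  [4, 0, 3]
  [∞, -2, 0]
D(2):
  [0, 3, 6]
  [4, 0, 3]
  [2, -2, 0]
D(3):
  [0, 3, 6]
  [4, 0, 3]
  [2, -2, 0]
Answer: M*[2][3] = 3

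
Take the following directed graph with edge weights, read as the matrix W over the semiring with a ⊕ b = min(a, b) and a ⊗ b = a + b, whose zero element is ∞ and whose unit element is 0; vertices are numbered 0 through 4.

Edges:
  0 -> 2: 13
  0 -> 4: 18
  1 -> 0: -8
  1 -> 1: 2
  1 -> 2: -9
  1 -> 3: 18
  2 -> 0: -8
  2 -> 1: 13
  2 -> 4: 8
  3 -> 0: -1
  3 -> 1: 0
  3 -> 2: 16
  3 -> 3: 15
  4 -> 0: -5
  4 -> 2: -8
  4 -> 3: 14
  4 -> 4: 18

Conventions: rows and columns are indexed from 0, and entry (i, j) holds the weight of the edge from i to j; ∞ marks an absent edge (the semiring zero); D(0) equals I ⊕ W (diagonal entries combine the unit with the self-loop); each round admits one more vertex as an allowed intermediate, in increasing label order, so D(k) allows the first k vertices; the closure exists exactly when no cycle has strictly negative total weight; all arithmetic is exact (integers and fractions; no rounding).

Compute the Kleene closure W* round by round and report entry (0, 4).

D(0):
  [0, ∞, 13, ∞, 18]
  [-8, 0, -9, 18, ∞]
  [-8, 13, 0, ∞, 8]
  [-1, 0, 16, 0, ∞]
  [-5, ∞, -8, 14, 0]
D(1):
  [0, ∞, 13, ∞, 18]
  [-8, 0, -9, 18, 10]
  [-8, 13, 0, ∞, 8]
  [-1, 0, 12, 0, 17]
  [-5, ∞, -8, 14, 0]
D(2):
  [0, ∞, 13, ∞, 18]
  [-8, 0, -9, 18, 10]
  [-8, 13, 0, 31, 8]
  [-8, 0, -9, 0, 10]
  [-5, ∞, -8, 14, 0]
D(3):
  [0, 26, 13, 44, 18]
  [-17, 0, -9, 18, -1]
  [-8, 13, 0, 31, 8]
  [-17, 0, -9, 0, -1]
  [-16, 5, -8, 14, 0]
D(4):
  [0, 26, 13, 44, 18]
  [-17, 0, -9, 18, -1]
  [-8, 13, 0, 31, 8]
  [-17, 0, -9, 0, -1]
  [-16, 5, -8, 14, 0]
D(5):
  [0, 23, 10, 32, 18]
  [-17, 0, -9, 13, -1]
  [-8, 13, 0, 22, 8]
  [-17, 0, -9, 0, -1]
  [-16, 5, -8, 14, 0]
Answer: W*[0][4] = 18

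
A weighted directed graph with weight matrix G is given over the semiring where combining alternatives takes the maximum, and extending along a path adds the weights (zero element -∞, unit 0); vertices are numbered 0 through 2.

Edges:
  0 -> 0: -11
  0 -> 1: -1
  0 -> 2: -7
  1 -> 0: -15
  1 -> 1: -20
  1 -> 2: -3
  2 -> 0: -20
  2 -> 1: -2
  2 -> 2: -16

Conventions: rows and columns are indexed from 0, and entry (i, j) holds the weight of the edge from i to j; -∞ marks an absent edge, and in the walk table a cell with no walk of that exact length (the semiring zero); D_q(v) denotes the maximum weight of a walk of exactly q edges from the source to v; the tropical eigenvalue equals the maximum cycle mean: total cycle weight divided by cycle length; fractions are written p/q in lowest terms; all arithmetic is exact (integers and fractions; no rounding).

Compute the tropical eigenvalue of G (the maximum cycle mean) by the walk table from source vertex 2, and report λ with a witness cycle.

q=0: [-∞, -∞, 0]
q=1: [-20, -2, -16]
q=2: [-17, -18, -5]
q=3: [-25, -7, -21]
Optimal cycle mean attained by: cycle 1->2->1, total (-3) + (-2), length 2.
Answer: λ = -5/2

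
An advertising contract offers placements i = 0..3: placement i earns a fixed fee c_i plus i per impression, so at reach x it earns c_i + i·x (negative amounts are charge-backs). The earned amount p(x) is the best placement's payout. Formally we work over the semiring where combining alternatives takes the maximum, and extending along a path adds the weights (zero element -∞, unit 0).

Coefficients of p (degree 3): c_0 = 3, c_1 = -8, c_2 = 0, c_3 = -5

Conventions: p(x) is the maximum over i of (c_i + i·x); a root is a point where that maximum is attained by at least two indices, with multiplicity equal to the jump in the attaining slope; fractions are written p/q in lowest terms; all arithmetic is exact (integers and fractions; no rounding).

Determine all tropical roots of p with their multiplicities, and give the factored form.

hull edge (i=0, c=3) to (i=2, c=0): slope -3/2, span 2
hull edge (i=2, c=0) to (i=3, c=-5): slope -5, span 1
Factored form: p(x) = -5 ⊗ (x ⊕ 3/2) ⊗ (x ⊕ 3/2) ⊗ (x ⊕ 5)
Answer: roots = 3/2 (mult 2), 5 (mult 1)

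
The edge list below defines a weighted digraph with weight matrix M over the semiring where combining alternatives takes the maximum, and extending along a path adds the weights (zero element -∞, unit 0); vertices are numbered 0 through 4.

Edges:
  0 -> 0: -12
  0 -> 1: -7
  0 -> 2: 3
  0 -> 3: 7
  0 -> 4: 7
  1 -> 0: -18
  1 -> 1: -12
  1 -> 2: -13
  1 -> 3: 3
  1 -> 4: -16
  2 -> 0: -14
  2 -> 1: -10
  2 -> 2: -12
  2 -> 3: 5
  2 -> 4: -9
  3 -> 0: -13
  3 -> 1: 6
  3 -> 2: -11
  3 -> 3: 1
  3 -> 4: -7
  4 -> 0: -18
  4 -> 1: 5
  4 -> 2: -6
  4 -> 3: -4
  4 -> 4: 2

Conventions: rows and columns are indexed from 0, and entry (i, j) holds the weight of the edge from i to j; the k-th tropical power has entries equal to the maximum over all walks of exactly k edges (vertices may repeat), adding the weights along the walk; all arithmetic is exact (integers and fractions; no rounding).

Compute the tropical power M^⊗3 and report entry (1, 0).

M^⊗2:
  [-6, 13, 1, 8, 9]
  [-10, 9, -8, 4, -4]
  [-8, 11, -6, 6, -2]
  [-12, 7, -7, 9, -5]
  [-13, 7, -4, 8, 4]
M^⊗3:
  [-5, 14, 3, 16, 11]
  [-9, 10, -4, 12, -2]
  [-7, 12, -2, 14, 0]
  [-4, 15, -2, 10, 2]
  [-5, 14, -2, 10, 6]
Key observation: the optimum is the walk 1->3->1->0, with weight 3 + 6 + (-18) = -9.
Optimal value attained by: walk 1->3->1->0.
Answer: (M^⊗3)[1][0] = -9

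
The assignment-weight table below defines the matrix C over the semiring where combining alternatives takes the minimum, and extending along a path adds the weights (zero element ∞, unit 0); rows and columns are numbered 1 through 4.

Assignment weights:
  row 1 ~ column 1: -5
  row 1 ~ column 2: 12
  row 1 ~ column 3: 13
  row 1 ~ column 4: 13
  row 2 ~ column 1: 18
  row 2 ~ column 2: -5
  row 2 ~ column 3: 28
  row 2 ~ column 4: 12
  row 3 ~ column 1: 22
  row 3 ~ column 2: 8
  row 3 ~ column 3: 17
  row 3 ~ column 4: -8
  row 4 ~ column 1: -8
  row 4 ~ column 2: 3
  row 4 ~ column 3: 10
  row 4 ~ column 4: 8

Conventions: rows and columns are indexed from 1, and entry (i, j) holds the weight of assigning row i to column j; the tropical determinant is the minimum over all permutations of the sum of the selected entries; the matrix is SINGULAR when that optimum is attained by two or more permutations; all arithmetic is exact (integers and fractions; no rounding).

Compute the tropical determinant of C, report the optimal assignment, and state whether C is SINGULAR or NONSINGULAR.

σ = (1, 2, 3, 4): (-5) + (-5) + 17 + 8 = 15
σ = (1, 2, 4, 3): (-5) + (-5) + (-8) + 10 = -8
σ = (1, 3, 2, 4): (-5) + 28 + 8 + 8 = 39
σ = (1, 3, 4, 2): (-5) + 28 + (-8) + 3 = 18
σ = (1, 4, 2, 3): (-5) + 12 + 8 + 10 = 25
σ = (1, 4, 3, 2): (-5) + 12 + 17 + 3 = 27
σ = (2, 1, 3, 4): 12 + 18 + 17 + 8 = 55
σ = (2, 1, 4, 3): 12 + 18 + (-8) + 10 = 32
σ = (2, 3, 1, 4): 12 + 28 + 22 + 8 = 70
σ = (2, 3, 4, 1): 12 + 28 + (-8) + (-8) = 24
σ = (2, 4, 1, 3): 12 + 12 + 22 + 10 = 56
σ = (2, 4, 3, 1): 12 + 12 + 17 + (-8) = 33
σ = (3, 1, 2, 4): 13 + 18 + 8 + 8 = 47
σ = (3, 1, 4, 2): 13 + 18 + (-8) + 3 = 26
σ = (3, 2, 1, 4): 13 + (-5) + 22 + 8 = 38
σ = (3, 2, 4, 1): 13 + (-5) + (-8) + (-8) = -8
σ = (3, 4, 1, 2): 13 + 12 + 22 + 3 = 50
σ = (3, 4, 2, 1): 13 + 12 + 8 + (-8) = 25
σ = (4, 1, 2, 3): 13 + 18 + 8 + 10 = 49
σ = (4, 1, 3, 2): 13 + 18 + 17 + 3 = 51
σ = (4, 2, 1, 3): 13 + (-5) + 22 + 10 = 40
σ = (4, 2, 3, 1): 13 + (-5) + 17 + (-8) = 17
σ = (4, 3, 1, 2): 13 + 28 + 22 + 3 = 66
σ = (4, 3, 2, 1): 13 + 28 + 8 + (-8) = 41
Optimal value attained by: σ = (1, 2, 4, 3).
Answer: det⊕(C) = -8; verdict: SINGULAR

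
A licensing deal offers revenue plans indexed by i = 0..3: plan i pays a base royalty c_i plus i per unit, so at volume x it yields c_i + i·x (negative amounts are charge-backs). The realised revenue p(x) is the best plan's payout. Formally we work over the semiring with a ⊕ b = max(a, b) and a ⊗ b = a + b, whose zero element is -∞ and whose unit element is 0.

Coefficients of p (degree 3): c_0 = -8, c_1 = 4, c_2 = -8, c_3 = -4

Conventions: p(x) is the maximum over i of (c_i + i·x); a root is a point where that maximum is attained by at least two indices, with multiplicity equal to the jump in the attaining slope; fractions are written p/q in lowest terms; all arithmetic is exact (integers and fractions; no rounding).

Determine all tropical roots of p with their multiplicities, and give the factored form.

hull edge (i=0, c=-8) to (i=1, c=4): slope 12, span 1
hull edge (i=1, c=4) to (i=3, c=-4): slope -4, span 2
Factored form: p(x) = -4 ⊗ (x ⊕ (-12)) ⊗ (x ⊕ 4) ⊗ (x ⊕ 4)
Answer: roots = -12 (mult 1), 4 (mult 2)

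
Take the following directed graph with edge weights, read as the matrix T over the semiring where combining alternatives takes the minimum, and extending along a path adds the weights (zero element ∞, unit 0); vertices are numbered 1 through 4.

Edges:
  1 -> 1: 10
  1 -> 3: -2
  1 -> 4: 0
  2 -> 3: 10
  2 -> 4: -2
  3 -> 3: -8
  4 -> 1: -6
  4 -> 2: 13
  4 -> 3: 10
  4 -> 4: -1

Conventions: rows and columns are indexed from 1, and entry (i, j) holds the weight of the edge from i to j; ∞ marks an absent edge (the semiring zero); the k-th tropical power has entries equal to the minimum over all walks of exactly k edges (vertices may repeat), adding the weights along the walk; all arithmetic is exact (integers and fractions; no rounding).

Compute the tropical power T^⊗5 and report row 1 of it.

T^⊗2:
  [-6, 13, -10, -1]
  [-8, 11, 2, -3]
  [∞, ∞, -16, ∞]
  [-7, 12, -8, -6]
T^⊗3:
  [-7, 12, -18, -6]
  [-9, 10, -10, -8]
  [∞, ∞, -24, ∞]
  [-12, 7, -16, -7]
T^⊗4:
  [-12, 7, -26, -7]
  [-14, 5, -18, -9]
  [∞, ∞, -32, ∞]
  [-13, 6, -24, -12]
T^⊗5:
  [-13, 6, -34, -12]
  [-15, 4, -26, -14]
  [∞, ∞, -40, ∞]
  [-18, 1, -32, -13]
Answer: row 1 of T^⊗5 = [-13, 6, -34, -12]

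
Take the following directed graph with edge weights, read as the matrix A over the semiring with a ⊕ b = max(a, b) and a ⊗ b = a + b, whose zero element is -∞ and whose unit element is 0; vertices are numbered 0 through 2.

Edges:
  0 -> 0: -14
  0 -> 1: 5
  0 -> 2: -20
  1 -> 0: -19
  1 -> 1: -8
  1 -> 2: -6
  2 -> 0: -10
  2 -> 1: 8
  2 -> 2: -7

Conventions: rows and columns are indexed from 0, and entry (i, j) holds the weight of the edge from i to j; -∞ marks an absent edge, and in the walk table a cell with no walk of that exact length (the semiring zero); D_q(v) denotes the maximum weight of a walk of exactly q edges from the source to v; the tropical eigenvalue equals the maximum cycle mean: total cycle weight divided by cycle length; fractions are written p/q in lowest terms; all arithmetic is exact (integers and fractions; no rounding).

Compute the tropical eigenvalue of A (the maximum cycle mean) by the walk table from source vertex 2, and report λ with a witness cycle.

q=0: [-∞, -∞, 0]
q=1: [-10, 8, -7]
q=2: [-11, 1, 2]
q=3: [-8, 10, -5]
Optimal cycle mean attained by: cycle 1->2->1, total (-6) + 8, length 2.
Answer: λ = 1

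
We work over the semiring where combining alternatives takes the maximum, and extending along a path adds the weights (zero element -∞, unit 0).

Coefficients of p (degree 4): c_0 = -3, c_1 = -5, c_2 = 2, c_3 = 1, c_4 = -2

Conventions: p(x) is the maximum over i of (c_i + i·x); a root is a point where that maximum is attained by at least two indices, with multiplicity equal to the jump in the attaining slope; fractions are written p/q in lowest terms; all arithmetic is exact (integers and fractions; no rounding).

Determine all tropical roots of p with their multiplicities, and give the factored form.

hull edge (i=0, c=-3) to (i=2, c=2): slope 5/2, span 2
hull edge (i=2, c=2) to (i=3, c=1): slope -1, span 1
hull edge (i=3, c=1) to (i=4, c=-2): slope -3, span 1
Factored form: p(x) = -2 ⊗ (x ⊕ (-5/2)) ⊗ (x ⊕ (-5/2)) ⊗ (x ⊕ 1) ⊗ (x ⊕ 3)
Answer: roots = -5/2 (mult 2), 1 (mult 1), 3 (mult 1)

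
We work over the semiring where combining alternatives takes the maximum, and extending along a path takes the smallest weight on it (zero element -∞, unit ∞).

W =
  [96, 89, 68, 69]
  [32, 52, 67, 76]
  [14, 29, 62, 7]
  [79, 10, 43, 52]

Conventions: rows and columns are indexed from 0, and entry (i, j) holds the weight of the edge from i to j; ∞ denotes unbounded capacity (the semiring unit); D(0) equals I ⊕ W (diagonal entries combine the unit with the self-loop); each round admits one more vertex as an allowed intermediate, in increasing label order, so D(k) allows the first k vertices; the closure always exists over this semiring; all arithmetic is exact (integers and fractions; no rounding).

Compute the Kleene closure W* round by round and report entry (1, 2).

D(0):
  [∞, 89, 68, 69]
  [32, ∞, 67, 76]
  [14, 29, ∞, 7]
  [79, 10, 43, ∞]
D(1):
  [∞, 89, 68, 69]
  [32, ∞, 67, 76]
  [14, 29, ∞, 14]
  [79, 79, 68, ∞]
D(2):
  [∞, 89, 68, 76]
  [32, ∞, 67, 76]
  [29, 29, ∞, 29]
  [79, 79, 68, ∞]
D(3):
  [∞, 89, 68, 76]
  [32, ∞, 67, 76]
  [29, 29, ∞, 29]
  [79, 79, 68, ∞]
D(4):
  [∞, 89, 68, 76]
  [76, ∞, 68, 76]
  [29, 29, ∞, 29]
  [79, 79, 68, ∞]
Answer: W*[1][2] = 68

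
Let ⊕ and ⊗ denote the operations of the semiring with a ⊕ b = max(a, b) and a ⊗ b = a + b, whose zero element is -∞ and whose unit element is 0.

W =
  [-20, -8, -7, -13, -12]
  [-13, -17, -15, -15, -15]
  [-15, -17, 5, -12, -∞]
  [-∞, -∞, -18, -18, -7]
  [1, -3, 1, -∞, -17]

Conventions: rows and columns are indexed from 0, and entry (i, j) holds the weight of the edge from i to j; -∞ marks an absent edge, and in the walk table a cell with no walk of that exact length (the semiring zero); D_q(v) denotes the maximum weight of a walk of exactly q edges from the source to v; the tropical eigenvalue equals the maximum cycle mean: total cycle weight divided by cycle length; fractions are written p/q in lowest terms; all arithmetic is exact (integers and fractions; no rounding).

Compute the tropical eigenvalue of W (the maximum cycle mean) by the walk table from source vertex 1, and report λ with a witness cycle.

q=0: [-∞, 0, -∞, -∞, -∞]
q=1: [-13, -17, -15, -15, -15]
q=2: [-14, -18, -10, -26, -22]
q=3: [-21, -22, -5, -22, -26]
q=4: [-20, -22, 0, -17, -29]
q=5: [-15, -17, 5, -12, -24]
Optimal cycle mean attained by: cycle 2->2, total 5, length 1.
Answer: λ = 5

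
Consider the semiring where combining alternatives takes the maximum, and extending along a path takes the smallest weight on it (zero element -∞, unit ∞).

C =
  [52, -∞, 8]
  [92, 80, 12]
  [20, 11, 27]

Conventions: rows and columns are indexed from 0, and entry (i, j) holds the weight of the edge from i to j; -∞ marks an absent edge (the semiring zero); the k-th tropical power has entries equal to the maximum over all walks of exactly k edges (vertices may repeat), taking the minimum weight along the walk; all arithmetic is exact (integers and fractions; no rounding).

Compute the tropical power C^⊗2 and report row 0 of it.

C^⊗2:
  [52, 8, 8]
  [80, 80, 12]
  [20, 11, 27]
Answer: row 0 of C^⊗2 = [52, 8, 8]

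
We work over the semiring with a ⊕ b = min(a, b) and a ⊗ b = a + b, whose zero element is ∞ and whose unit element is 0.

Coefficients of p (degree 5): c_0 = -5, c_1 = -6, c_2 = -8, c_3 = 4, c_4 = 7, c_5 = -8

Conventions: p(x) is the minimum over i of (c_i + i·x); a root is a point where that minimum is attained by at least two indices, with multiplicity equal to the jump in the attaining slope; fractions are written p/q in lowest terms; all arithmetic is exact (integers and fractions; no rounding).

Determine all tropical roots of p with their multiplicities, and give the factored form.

hull edge (i=0, c=-5) to (i=2, c=-8): slope -3/2, span 2
hull edge (i=2, c=-8) to (i=5, c=-8): slope 0, span 3
Factored form: p(x) = -8 ⊗ (x ⊕ 0) ⊗ (x ⊕ 0) ⊗ (x ⊕ 0) ⊗ (x ⊕ 3/2) ⊗ (x ⊕ 3/2)
Answer: roots = 0 (mult 3), 3/2 (mult 2)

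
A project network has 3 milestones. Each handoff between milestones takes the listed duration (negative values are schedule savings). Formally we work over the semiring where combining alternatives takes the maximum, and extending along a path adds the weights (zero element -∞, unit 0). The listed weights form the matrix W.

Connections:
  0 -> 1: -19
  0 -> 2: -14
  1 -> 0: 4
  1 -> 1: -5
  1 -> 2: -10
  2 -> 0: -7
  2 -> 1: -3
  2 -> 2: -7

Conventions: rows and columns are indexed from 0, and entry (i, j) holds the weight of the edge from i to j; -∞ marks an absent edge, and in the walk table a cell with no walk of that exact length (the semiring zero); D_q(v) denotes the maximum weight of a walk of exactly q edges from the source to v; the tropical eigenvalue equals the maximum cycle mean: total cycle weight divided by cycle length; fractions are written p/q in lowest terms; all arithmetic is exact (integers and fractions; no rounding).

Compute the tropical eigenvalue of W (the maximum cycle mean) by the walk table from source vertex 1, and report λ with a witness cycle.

q=0: [-∞, 0, -∞]
q=1: [4, -5, -10]
q=2: [-1, -10, -10]
q=3: [-6, -13, -15]
Optimal cycle mean attained by: cycle 0->2->1->0, total (-14) + (-3) + 4, length 3.
Answer: λ = -13/3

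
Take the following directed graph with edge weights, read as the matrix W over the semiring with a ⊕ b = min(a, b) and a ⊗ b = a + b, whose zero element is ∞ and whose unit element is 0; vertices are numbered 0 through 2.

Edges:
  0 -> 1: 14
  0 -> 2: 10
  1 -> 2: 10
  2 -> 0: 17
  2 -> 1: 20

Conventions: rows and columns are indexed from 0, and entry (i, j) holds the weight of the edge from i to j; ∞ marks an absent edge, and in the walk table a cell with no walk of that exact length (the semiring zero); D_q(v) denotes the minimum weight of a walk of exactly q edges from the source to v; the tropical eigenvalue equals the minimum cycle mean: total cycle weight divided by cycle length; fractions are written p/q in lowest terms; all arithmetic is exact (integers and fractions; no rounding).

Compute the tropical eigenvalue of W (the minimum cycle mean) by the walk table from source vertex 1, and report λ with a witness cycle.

q=0: [∞, 0, ∞]
q=1: [∞, ∞, 10]
q=2: [27, 30, ∞]
q=3: [∞, 41, 37]
Optimal cycle mean attained by: cycle 0->2->0, total 10 + 17, length 2.
Answer: λ = 27/2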